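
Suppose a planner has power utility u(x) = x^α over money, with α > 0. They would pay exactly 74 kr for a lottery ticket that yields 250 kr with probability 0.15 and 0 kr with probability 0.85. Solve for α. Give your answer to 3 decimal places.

EU(lottery) = 0.15·250^α + 0.85·0 = 0.15·250^α.
Equating: 74^α = 0.15·250^α, i.e. 0.2960^α = 0.15.
α = ln(0.15) / ln(74/250) = -1.897120/-1.217396 ≈ 1.558.

α ≈ 1.558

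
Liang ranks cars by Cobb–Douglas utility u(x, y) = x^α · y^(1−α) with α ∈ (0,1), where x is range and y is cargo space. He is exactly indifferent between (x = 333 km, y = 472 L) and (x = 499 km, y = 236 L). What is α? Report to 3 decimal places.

The Cobb–Douglas utilities coincide, so 333^α·472^(1−α) = 499^α·236^(1−α).
Rearrange to (333/499)^α = (236/472)^(1−α) and take logs: α·-0.404464 = (1−α)·-0.693147.
Thus α·(-1.097611) = -0.693147, so α = -0.693147/-1.097611 ≈ 0.632.

α ≈ 0.632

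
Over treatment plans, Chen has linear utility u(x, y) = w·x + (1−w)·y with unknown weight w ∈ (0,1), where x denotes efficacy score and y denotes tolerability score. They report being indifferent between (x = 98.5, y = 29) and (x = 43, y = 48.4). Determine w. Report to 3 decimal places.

Equating utilities: w·98.5 + (1−w)·29 = w·43 + (1−w)·48.4.
Collecting terms: w·55.5 = (1−w)·19.4.
Hence w = 19.4/(55.5+19.4) = 19.4/74.9 = 0.259.

w = 0.259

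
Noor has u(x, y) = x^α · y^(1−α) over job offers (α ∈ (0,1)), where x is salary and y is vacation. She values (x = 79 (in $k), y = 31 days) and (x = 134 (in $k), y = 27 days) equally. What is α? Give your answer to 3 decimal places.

α ≈ 0.207

The Cobb–Douglas utilities coincide, so 79^α·31^(1−α) = 134^α·27^(1−α).
Taking logs: α·ln 79 + (1−α)·ln 31 = α·ln 134 + (1−α)·ln 27, i.e. α·-0.528392 = (1−α)·-0.138150.
So α/(1−α) = (-0.138150)/(-0.528392) = 0.261454, and α = 0.261454/1.261454 ≈ 0.207.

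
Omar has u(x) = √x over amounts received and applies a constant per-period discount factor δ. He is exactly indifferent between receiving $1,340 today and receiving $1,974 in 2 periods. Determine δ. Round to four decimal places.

Equating discounted utilities: u(1340) = δ^2·u(1974) ⇒ δ^2 = u(1340)/u(1974).
Since u(x) = √x, δ^2 = √(1340/1974) = 0.82391.
Taking the square root: δ = 0.82391^(1/2) ≈ 0.9077.

δ ≈ 0.9077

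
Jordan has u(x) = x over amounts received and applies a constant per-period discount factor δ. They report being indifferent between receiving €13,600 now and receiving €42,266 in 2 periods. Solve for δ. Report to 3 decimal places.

Equating discounted utilities: u(13600) = δ^2·u(42266) ⇒ δ^2 = u(13600)/u(42266).
With u(x) = x: δ^2 = 13600/42266 = 0.32177.
So δ = 0.32177^(1/2) ≈ 0.567.

δ ≈ 0.567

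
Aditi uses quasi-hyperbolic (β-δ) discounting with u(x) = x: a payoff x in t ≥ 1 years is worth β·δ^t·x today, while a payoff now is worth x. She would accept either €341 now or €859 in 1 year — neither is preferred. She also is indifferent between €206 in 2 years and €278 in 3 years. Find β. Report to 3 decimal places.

β ≈ 0.536

The second indifference involves only future payoffs, so β cancels: β·δ^2·206 = β·δ^3·278, giving δ = 206/278 = 0.74101.
Substituting δ into 341 = β·δ·859: β = 341/(636.525) ≈ 0.536.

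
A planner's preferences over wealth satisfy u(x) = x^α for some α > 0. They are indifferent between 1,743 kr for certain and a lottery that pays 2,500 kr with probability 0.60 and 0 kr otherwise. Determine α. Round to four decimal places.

Since u(0) = 0, the lottery's EU is 0.60·2500^α.
Setting u(1743) equal to that: 1743^α = 0.60·2500^α ⇒ (1743/2500)^α = 0.60.
Taking logs: α·ln(1743/2500) = ln(0.60), so α = -0.5108256 / -0.3606830 ≈ 1.4163.

α ≈ 1.4163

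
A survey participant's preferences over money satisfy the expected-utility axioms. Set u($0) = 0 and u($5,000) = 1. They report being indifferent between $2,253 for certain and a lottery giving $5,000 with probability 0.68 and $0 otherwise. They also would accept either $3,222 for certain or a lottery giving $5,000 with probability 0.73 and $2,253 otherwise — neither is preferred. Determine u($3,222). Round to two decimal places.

The first gamble pins u($2,253): it must equal 0.68·1 + 0.32·0 = 0.68.
The second indifference gives u($3,222) = 0.73·u($5,000) + 0.27·u($2,253) = 0.73·1.00 + 0.27·0.68 = 0.9136.

0.91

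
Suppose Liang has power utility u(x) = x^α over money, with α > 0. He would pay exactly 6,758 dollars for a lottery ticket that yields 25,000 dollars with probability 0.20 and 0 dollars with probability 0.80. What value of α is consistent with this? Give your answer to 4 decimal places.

α ≈ 1.2303

EU(lottery) = 0.20·25000^α + 0.80·0 = 0.20·25000^α.
Indifference: 6758^α = 0.20·25000^α, so (6758/25000)^α = 0.20.
Taking logs: α·ln(6758/25000) = ln(0.20), so α = -1.6094379 / -1.3081488 ≈ 1.2303.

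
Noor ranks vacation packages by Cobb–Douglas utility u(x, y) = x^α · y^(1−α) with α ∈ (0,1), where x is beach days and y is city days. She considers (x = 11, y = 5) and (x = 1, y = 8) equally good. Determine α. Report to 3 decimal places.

Indifference: 11^α · 5^(1−α) = 1^α · 8^(1−α).
Taking logs: α·ln 11 + (1−α)·ln 5 = α·ln 1 + (1−α)·ln 8, i.e. α·2.397895 = (1−α)·0.470004.
Thus α·(2.867899) = 0.470004, so α = 0.470004/2.867899 ≈ 0.164.

α ≈ 0.164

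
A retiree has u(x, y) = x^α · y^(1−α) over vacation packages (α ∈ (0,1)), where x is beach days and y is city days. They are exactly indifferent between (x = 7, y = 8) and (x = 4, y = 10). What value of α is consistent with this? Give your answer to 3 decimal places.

The Cobb–Douglas utilities coincide, so 7^α·8^(1−α) = 4^α·10^(1−α).
Taking logs: α·ln 7 + (1−α)·ln 8 = α·ln 4 + (1−α)·ln 10, i.e. α·0.559616 = (1−α)·0.223144.
Thus α·(0.782760) = 0.223144, so α = 0.223144/0.782760 ≈ 0.285.

α ≈ 0.285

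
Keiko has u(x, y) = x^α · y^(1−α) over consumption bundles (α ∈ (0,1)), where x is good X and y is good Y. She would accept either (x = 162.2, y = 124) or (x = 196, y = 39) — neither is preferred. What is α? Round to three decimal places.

α ≈ 0.859

Indifference: 162.2^α · 124^(1−α) = 196^α · 39^(1−α).
Rearrange to (162.2/196)^α = (39/124)^(1−α) and take logs: α·-0.189285 = (1−α)·-1.156720.
With A = -0.189285 and B = -1.156720: α·A = (1−α)·B, so α = B/(A+B) = -1.156720/-1.346005 ≈ 0.859.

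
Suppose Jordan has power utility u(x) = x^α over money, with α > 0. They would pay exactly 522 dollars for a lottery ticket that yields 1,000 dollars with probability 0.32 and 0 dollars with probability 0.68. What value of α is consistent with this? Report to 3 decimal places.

α ≈ 1.753

Since u(0) = 0, the lottery's EU is 0.32·1000^α.
Setting u(522) equal to that: 522^α = 0.32·1000^α ⇒ (522/1000)^α = 0.32.
Taking logs: α·ln(522/1000) = ln(0.32), so α = -1.139434 / -0.650088 ≈ 1.753.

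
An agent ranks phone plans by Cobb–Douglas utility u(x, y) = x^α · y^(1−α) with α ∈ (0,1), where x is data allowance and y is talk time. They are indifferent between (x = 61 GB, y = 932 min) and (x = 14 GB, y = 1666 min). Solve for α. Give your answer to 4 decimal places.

α ≈ 0.2830

Set the two utilities equal: 61^α·932^(1−α) = 14^α·1666^(1−α).
Taking logs: α·ln 61 + (1−α)·ln 932 = α·ln 14 + (1−α)·ln 1666, i.e. α·1.4718165 = (1−α)·0.5808480.
So α/(1−α) = (0.5808480)/(1.4718165) = 0.3946470, and α = 0.3946470/1.3946470 ≈ 0.2830.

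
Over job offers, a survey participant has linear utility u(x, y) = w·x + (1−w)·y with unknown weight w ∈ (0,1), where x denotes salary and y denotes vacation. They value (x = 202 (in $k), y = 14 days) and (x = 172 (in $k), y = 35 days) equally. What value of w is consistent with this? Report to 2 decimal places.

w = 0.41

Equating utilities: w·202 + (1−w)·14 = w·172 + (1−w)·35.
w·(202−172) = (1−w)·(35−14), i.e. w·30 = (1−w)·21.
The marginal rate of substitution is 21/30, so w = 21/(30+21) = 0.41.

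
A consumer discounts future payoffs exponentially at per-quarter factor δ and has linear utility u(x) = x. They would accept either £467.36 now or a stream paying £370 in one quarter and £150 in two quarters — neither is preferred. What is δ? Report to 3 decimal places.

Equating present values: 467.36 = 370δ + 150δ².
That is, 150δ² + 370δ − 467.36 = 0, a quadratic in δ.
The positive root is δ = [−370 + √(370² + 4·150·467.36)] / (2·150) = (−370 + 646.000)/300 ≈ 0.920.

δ ≈ 0.920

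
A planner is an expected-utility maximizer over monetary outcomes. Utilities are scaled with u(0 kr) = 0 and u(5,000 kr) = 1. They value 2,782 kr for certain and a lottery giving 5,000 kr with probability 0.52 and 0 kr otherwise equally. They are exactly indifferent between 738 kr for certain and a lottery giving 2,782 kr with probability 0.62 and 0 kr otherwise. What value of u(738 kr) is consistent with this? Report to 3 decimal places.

From the first indifference, u(2,782 kr) = 0.52·u(5,000 kr) + 0.48·u(0 kr) = 0.52·1 + 0.48·0 = 0.52.
Then u(738 kr) = 0.62·u(2,782 kr) + 0.38·u(0 kr) = 0.62·0.52 + 0.38·0.00 = 0.3224.

0.322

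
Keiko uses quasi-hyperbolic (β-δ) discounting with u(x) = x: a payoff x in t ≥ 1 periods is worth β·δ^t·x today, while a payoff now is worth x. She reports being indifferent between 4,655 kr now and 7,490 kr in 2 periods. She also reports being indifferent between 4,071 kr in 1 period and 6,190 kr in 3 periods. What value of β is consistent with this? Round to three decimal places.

β ≈ 0.945

The second indifference involves only future payoffs, so β cancels: β·δ^1·4071 = β·δ^3·6190, giving δ^2 = 4071/6190 = 0.65767, so δ = 0.81097.
Now use the now-vs-future pair: 4655 = β·δ^2·7490 gives β = 4655/(0.65767·7490) ≈ 0.945.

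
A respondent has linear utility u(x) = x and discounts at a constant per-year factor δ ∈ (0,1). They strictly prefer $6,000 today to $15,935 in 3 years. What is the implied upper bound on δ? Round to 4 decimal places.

δ < 0.7221

Under u(x) = x this choice says 6000 > δ^3·15935.
Dividing by 15935: δ^3 < 0.37653. Both sides are positive, so the cube root keeps the direction.
δ < 0.37653^(1/3) = 0.7221.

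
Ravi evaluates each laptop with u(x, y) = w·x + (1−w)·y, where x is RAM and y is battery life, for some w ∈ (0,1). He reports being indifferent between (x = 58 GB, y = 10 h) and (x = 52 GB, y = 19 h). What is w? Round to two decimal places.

Indifference: w·58 + (1−w)·10 = w·52 + (1−w)·19.
w·(58−52) = (1−w)·(19−10), i.e. w·6 = (1−w)·9.
So w/(1−w) = 9/6 = 1.5000, giving w = 9/(6+9) = 0.60.

w = 0.60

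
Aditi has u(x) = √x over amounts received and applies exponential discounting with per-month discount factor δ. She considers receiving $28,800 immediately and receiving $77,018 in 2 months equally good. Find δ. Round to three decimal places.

δ ≈ 0.782

The payoff in 2 months is discounted by δ^2, so u(28800) = δ^2·u(77018) and δ^2 = u(28800)/u(77018).
With u(x) = √x: δ^2 = √28800/√77018 = √(28800/77018) = 0.61151.
Taking the square root: δ = 0.61151^(1/2) ≈ 0.782.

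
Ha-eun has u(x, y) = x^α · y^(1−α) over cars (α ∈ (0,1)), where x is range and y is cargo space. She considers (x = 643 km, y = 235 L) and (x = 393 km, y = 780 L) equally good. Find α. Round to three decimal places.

Set the two utilities equal: 643^α·235^(1−α) = 393^α·780^(1−α).
(643/393)^α = (780/235)^(1−α); take logs: α·ln(643/393) = (1−α)·ln(780/235), i.e. α·0.492335 = (1−α)·1.199708.
With A = 0.492335 and B = 1.199708: α·A = (1−α)·B, so α = B/(A+B) = 1.199708/1.692043 ≈ 0.709.

α ≈ 0.709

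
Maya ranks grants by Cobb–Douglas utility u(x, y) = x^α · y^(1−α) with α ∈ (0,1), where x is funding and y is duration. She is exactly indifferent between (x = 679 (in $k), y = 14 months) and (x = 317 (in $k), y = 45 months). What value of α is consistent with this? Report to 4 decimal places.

α ≈ 0.6052

Set the two utilities equal: 679^α·14^(1−α) = 317^α·45^(1−α).
Taking logs: α·ln 679 + (1−α)·ln 14 = α·ln 317 + (1−α)·ln 45, i.e. α·0.7617194 = (1−α)·1.1676052.
So α/(1−α) = (1.1676052)/(0.7617194) = 1.5328547, and α = 1.5328547/2.5328547 ≈ 0.6052.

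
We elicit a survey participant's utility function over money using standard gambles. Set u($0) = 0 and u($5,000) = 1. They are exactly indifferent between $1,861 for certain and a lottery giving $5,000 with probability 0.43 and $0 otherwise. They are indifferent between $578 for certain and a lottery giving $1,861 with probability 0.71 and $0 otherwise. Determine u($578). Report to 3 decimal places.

First, u($1,861) = 0.43·u($5,000) + 0.57·u($0) = 0.43.
The second indifference gives u($578) = 0.71·u($1,861) + 0.29·u($0) = 0.71·0.43 + 0.29·0.00 = 0.3053.

0.305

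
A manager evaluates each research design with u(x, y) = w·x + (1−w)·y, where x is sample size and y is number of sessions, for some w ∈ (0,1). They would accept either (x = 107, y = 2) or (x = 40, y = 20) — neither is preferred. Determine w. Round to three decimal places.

Equating utilities: w·107 + (1−w)·2 = w·40 + (1−w)·20.
Rearranging, 67·w − 18·(1−w) = 0.
So w/(1−w) = 18/67 = 0.2687, giving w = 18/(67+18) = 0.212.

w = 0.212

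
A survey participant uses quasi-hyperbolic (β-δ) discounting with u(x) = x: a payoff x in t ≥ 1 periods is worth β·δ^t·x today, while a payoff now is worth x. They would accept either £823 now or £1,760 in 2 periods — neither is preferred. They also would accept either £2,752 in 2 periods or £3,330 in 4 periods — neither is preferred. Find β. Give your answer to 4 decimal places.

Both payoffs in the second observation are in the future, so β drops out: δ^2·2752 = δ^4·3330 ⇒ δ^2 = 2752/3330 = 0.82643, so δ = 0.90908.
Now use the now-vs-future pair: 823 = β·δ^2·1760 gives β = 823/(0.82643·1760) ≈ 0.5658.

β ≈ 0.5658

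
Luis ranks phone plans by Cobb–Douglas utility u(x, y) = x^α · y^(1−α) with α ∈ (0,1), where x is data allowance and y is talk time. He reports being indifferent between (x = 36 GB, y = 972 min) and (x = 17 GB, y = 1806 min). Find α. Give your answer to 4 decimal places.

α ≈ 0.4523

Set the two utilities equal: 36^α·972^(1−α) = 17^α·1806^(1−α).
Taking logs: α·ln 36 + (1−α)·ln 972 = α·ln 17 + (1−α)·ln 1806, i.e. α·0.7503056 = (1−α)·0.6195139.
Thus α·(1.3698195) = 0.6195139, so α = 0.6195139/1.3698195 ≈ 0.4523.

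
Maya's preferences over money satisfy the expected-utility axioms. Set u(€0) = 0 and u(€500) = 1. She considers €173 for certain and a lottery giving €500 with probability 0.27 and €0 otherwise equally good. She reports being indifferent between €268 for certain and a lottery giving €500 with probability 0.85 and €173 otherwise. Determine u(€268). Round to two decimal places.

The first gamble pins u(€173): it must equal 0.27·1 + 0.73·0 = 0.27.
The second indifference gives u(€268) = 0.85·u(€500) + 0.15·u(€173) = 0.85·1.00 + 0.15·0.27 = 0.8905.

0.89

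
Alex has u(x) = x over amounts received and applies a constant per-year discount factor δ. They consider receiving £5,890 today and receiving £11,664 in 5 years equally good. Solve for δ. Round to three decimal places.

δ ≈ 0.872

Equating discounted utilities: u(5890) = δ^5·u(11664) ⇒ δ^5 = u(5890)/u(11664).
With u(x) = x: δ^5 = 5890/11664 = 0.50497.
Hence δ = (0.50497)^(1/5) = 0.87228.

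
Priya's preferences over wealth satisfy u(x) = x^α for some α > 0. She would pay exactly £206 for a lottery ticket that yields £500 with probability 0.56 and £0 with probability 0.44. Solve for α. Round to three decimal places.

The lottery's expected utility is 0.56·u(500) + 0.44·u(0) = 0.56·500^α (since u(0) = 0 for α > 0).
Indifference: 206^α = 0.56·500^α, so (206/500)^α = 0.56.
α = ln(0.56) / ln(206/500) = -0.579818/-0.886732 ≈ 0.654.

α ≈ 0.654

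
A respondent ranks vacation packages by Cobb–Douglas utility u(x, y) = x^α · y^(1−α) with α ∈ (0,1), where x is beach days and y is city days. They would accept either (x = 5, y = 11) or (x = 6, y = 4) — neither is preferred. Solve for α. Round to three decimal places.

The Cobb–Douglas utilities coincide, so 5^α·11^(1−α) = 6^α·4^(1−α).
Rearrange to (5/6)^α = (4/11)^(1−α) and take logs: α·-0.182322 = (1−α)·-1.011601.
So α/(1−α) = (-1.011601)/(-0.182322) = 5.548431, and α = 5.548431/6.548431 ≈ 0.847.

α ≈ 0.847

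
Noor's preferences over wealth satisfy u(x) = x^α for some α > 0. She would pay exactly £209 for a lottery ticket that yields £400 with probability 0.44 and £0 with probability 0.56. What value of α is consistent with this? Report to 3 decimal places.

Since u(0) = 0, the lottery's EU is 0.44·400^α.
Setting u(209) equal to that: 209^α = 0.44·400^α ⇒ (209/400)^α = 0.44.
Take logs: α = ln 0.44 / ln(209/400) ≈ 1.26474.

α ≈ 1.265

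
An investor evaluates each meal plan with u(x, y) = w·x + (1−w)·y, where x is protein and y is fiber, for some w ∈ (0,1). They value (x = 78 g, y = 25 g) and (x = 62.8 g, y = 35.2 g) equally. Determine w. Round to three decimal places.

w = 0.402

u(78,25) = u(62.8,35.2) means w·78 + (1−w)·25 = w·62.8 + (1−w)·35.2.
Collecting terms: w·15.2 = (1−w)·10.2.
So w/(1−w) = 10.2/15.2 = 0.6711, giving w = 10.2/(15.2+10.2) = 0.402.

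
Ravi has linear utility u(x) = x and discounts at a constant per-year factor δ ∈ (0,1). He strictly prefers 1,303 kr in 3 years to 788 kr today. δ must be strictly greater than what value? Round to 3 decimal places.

δ > 0.846

Comparing present values: 788 < δ^3·1303.
Dividing by 1303: δ^3 > 0.60476. Both sides are positive, so the cube root keeps the direction.
δ > 0.60476^(1/3) = 0.846.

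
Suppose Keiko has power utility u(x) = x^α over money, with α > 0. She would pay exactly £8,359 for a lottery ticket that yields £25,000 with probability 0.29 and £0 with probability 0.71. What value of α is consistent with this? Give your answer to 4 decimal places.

α ≈ 1.1299

Since u(0) = 0, the lottery's EU is 0.29·25000^α.
Equating: 8359^α = 0.29·25000^α, i.e. 0.3344^α = 0.29.
Take logs: α = ln 0.29 / ln(8359/25000) ≈ 1.129925.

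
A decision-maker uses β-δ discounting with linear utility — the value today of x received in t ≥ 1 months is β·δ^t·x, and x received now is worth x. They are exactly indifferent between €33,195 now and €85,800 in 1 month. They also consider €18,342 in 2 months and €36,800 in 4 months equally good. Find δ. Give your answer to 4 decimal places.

From the later pair, β·δ^2·18342 = β·δ^4·36800; dividing through, δ^2 = 18342/36800 = 0.49842, so δ = 0.70599.

δ ≈ 0.7060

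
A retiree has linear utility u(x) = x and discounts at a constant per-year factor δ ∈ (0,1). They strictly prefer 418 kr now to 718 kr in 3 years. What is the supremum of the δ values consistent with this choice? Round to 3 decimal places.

Under u(x) = x this choice says 418 > δ^3·718.
Hence δ^3 < 418/718 = 0.58217, and x ↦ x^(1/3) is increasing on (0,∞).
δ < (418/718)^(1/3) ≈ 0.835.

δ < 0.835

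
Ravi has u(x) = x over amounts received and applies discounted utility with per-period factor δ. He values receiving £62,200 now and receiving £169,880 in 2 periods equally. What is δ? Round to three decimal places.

Equating discounted utilities: u(62200) = δ^2·u(169880) ⇒ δ^2 = u(62200)/u(169880).
With u(x) = x: δ^2 = 62200/169880 = 0.36614.
Hence δ = (0.36614)^(1/2) = 0.60510.

δ ≈ 0.605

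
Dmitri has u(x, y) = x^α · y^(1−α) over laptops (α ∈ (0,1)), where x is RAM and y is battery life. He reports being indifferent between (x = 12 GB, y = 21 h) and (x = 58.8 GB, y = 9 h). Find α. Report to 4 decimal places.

α ≈ 0.3477

Indifference: 12^α · 21^(1−α) = 58.8^α · 9^(1−α).
Rearrange to (12/58.8)^α = (9/21)^(1−α) and take logs: α·-1.5892352 = (1−α)·-0.8472979.
Thus α·(-2.4365331) = -0.8472979, so α = -0.8472979/-2.4365331 ≈ 0.3477.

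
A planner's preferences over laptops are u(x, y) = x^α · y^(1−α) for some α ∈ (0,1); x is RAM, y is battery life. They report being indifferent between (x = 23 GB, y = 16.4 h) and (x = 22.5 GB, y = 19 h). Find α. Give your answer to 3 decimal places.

α ≈ 0.870

Indifference: 23^α · 16.4^(1−α) = 22.5^α · 19^(1−α).
Taking logs: α·ln 23 + (1−α)·ln 16.4 = α·ln 22.5 + (1−α)·ln 19, i.e. α·0.021979 = (1−α)·0.147158.
With A = 0.021979 and B = 0.147158: α·A = (1−α)·B, so α = B/(A+B) = 0.147158/0.169137 ≈ 0.870.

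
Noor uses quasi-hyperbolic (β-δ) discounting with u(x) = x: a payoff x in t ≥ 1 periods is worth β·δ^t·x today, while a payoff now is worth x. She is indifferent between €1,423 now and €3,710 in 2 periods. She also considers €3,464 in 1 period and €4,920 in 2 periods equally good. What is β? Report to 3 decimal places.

β ≈ 0.774

From the later pair, β·δ^1·3464 = β·δ^2·4920; dividing through, δ = 3464/4920 = 0.70407.
The first indifference: 1423 = β·δ^2·3710, so β = 1423/(δ^2·3710) = 1423/(0.49571·3710) ≈ 0.774.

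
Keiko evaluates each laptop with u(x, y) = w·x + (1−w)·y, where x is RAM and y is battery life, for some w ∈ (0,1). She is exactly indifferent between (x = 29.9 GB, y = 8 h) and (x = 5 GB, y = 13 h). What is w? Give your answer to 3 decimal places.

u(29.9,8) = u(5,13) means w·29.9 + (1−w)·8 = w·5 + (1−w)·13.
Rearranging, 24.9·w − 5·(1−w) = 0.
So w/(1−w) = 5/24.9 = 0.2008, giving w = 5/(24.9+5) = 0.167.

w = 0.167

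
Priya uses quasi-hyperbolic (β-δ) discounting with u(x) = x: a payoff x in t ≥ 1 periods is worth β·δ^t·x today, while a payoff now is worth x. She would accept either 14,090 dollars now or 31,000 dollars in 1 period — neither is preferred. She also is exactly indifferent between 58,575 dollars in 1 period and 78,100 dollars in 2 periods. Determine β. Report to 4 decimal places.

Both payoffs in the second observation are in the future, so β drops out: δ^1·58575 = δ^2·78100 ⇒ δ = 58575/78100 = 0.75000.
The first indifference: 14090 = β·δ·31000, so β = 14090/(δ·31000) = 14090/(0.75000·31000) ≈ 0.6060.

β ≈ 0.6060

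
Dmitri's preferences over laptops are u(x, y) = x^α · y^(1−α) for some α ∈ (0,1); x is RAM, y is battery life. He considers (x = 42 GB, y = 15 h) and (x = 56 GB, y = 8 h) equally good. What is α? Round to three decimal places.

The Cobb–Douglas utilities coincide, so 42^α·15^(1−α) = 56^α·8^(1−α).
Taking logs: α·ln 42 + (1−α)·ln 15 = α·ln 56 + (1−α)·ln 8, i.e. α·-0.287682 = (1−α)·-0.628609.
With A = -0.287682 and B = -0.628609: α·A = (1−α)·B, so α = B/(A+B) = -0.628609/-0.916291 ≈ 0.686.

α ≈ 0.686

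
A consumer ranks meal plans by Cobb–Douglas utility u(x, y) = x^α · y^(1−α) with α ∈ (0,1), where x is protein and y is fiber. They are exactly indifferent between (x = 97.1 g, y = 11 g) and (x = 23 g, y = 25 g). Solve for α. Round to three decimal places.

α ≈ 0.363

The Cobb–Douglas utilities coincide, so 97.1^α·11^(1−α) = 23^α·25^(1−α).
Taking logs: α·ln 97.1 + (1−α)·ln 11 = α·ln 23 + (1−α)·ln 25, i.e. α·1.440247 = (1−α)·0.820981.
So α/(1−α) = (0.820981)/(1.440247) = 0.570028, and α = 0.570028/1.570028 ≈ 0.363.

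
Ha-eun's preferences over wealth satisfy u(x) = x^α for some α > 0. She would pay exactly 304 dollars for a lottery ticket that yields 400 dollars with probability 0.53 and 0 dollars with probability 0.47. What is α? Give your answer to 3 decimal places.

The lottery's expected utility is 0.53·u(400) + 0.47·u(0) = 0.53·400^α (since u(0) = 0 for α > 0).
Equating: 304^α = 0.53·400^α, i.e. 0.7600^α = 0.53.
Take logs: α = ln 0.53 / ln(304/400) ≈ 2.31339.

α ≈ 2.313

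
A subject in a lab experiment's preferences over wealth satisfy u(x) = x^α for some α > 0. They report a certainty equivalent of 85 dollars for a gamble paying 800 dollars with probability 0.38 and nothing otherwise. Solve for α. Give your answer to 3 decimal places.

α ≈ 0.432

The lottery's expected utility is 0.38·u(800) + 0.62·u(0) = 0.38·800^α (since u(0) = 0 for α > 0).
Indifference: 85^α = 0.38·800^α, so (85/800)^α = 0.38.
Taking logs: α·ln(85/800) = ln(0.38), so α = -0.967584 / -2.241960 ≈ 0.432.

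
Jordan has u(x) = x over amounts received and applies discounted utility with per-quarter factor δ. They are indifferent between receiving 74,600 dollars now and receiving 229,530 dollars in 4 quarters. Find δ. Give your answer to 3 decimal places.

δ ≈ 0.755

Indifference means u(74600) = δ^4 · u(229530), so δ^4 = u(74600)/u(229530).
With u(x) = x: δ^4 = 74600/229530 = 0.32501.
Taking the 4th root: δ = 0.32501^(1/4) ≈ 0.755.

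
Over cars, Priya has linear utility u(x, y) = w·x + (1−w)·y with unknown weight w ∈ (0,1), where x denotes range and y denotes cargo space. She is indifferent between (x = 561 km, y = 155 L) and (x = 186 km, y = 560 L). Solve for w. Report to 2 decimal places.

u(561,155) = u(186,560) means w·561 + (1−w)·155 = w·186 + (1−w)·560.
Rearranging, 375·w − 405·(1−w) = 0.
The marginal rate of substitution is 405/375, so w = 405/(375+405) = 0.52.

w = 0.52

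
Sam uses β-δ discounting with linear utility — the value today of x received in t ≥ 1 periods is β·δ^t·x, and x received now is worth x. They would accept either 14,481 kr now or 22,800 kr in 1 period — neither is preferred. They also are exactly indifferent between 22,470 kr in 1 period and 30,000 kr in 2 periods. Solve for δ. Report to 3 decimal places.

δ ≈ 0.749

The second indifference involves only future payoffs, so β cancels: β·δ^1·22470 = β·δ^2·30000, giving δ = 22470/30000 = 0.74900.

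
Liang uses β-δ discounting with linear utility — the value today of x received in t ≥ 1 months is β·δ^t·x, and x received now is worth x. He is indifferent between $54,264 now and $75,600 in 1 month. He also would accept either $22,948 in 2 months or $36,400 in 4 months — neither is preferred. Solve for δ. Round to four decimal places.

From the later pair, β·δ^2·22948 = β·δ^4·36400; dividing through, δ^2 = 22948/36400 = 0.63044, so δ = 0.79400.

δ ≈ 0.7940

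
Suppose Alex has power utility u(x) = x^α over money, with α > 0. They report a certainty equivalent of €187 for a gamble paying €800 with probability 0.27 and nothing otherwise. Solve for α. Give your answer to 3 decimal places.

Since u(0) = 0, the lottery's EU is 0.27·800^α.
Equating: 187^α = 0.27·800^α, i.e. 0.2338^α = 0.27.
Taking logs: α·ln(187/800) = ln(0.27), so α = -1.309333 / -1.453503 ≈ 0.901.

α ≈ 0.901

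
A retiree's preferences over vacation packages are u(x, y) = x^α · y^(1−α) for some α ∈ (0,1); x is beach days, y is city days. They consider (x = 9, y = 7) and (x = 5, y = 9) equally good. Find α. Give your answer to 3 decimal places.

The Cobb–Douglas utilities coincide, so 9^α·7^(1−α) = 5^α·9^(1−α).
(9/5)^α = (9/7)^(1−α); take logs: α·ln(9/5) = (1−α)·ln(9/7), i.e. α·0.587787 = (1−α)·0.251314.
Thus α·(0.839101) = 0.251314, so α = 0.251314/0.839101 ≈ 0.300.

α ≈ 0.300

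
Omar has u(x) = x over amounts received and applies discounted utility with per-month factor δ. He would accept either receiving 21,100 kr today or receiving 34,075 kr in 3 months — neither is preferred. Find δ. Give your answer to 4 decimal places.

δ ≈ 0.8523

Indifference means u(21100) = δ^3 · u(34075), so δ^3 = u(21100)/u(34075).
With u(x) = x: δ^3 = 21100/34075 = 0.61922.
Taking the cube root: δ = 0.61922^(1/3) ≈ 0.8523.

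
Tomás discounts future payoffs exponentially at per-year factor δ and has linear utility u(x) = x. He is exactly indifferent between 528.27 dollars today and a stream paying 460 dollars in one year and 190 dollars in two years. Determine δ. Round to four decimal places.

δ ≈ 0.8500

The stream is worth 460δ + 190δ² today, so 460δ + 190δ² = 528.27.
So 190δ² + 460δ − 528.27 = 0.
The positive root is δ = [−460 + √(460² + 4·190·528.27)] / (2·190) = (−460 + 782.998)/380 ≈ 0.8500.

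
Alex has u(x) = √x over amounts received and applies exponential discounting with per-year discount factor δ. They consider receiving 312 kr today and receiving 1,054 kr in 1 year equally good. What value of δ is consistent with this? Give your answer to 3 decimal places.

δ ≈ 0.544

Equating discounted utilities: u(312) = δ·u(1054) ⇒ δ = u(312)/u(1054).
Since u(x) = √x, δ = √(312/1054) = 0.54407.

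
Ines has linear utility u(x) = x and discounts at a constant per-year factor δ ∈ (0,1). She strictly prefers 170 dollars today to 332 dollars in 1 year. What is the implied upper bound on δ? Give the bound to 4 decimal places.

The preference means 170 > δ·332.
Dividing through by 332 gives δ < 0.51205.

δ < 0.5120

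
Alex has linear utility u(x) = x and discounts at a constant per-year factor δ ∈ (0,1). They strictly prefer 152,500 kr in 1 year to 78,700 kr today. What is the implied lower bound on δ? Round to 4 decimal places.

δ > 0.5161

Comparing present values: 78700 < δ·152500.
So δ > 78700/152500 = 0.51607.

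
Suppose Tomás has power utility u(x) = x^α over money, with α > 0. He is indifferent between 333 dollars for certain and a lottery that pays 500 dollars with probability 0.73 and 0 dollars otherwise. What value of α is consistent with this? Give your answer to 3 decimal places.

Since u(0) = 0, the lottery's EU is 0.73·500^α.
Indifference: 333^α = 0.73·500^α, so (333/500)^α = 0.73.
Take logs: α = ln 0.73 / ln(333/500) ≈ 0.77426.

α ≈ 0.774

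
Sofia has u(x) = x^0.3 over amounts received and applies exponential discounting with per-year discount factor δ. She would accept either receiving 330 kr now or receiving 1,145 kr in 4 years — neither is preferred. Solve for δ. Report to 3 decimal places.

The payoff in 4 years is discounted by δ^4, so u(330) = δ^4·u(1145) and δ^4 = u(330)/u(1145).
Since u(x) = x^0.3, δ^4 = (330/1145)^0.3 = 0.28821^0.3 = 0.68851.
Hence δ = (0.68851)^(1/4) = 0.91092.

δ ≈ 0.911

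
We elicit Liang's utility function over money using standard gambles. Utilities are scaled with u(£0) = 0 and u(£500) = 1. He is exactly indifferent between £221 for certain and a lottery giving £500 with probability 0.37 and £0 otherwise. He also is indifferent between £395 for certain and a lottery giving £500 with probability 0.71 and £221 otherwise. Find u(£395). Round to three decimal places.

0.817

The first gamble pins u(£221): it must equal 0.37·1 + 0.63·0 = 0.37.
The second indifference gives u(£395) = 0.71·u(£500) + 0.29·u(£221) = 0.71·1.00 + 0.29·0.37 = 0.8173.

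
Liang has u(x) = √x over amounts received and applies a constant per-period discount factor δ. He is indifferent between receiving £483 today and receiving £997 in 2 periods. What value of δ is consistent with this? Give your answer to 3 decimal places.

δ ≈ 0.834

Indifference means u(483) = δ^2 · u(997), so δ^2 = u(483)/u(997).
Since u(x) = √x, δ^2 = √(483/997) = 0.69603.
Taking the square root: δ = 0.69603^(1/2) ≈ 0.834.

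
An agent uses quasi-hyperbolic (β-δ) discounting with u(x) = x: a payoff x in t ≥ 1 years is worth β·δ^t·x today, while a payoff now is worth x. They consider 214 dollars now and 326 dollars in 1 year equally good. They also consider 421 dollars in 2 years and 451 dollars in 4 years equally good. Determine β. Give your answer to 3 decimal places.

β ≈ 0.679

The second indifference involves only future payoffs, so β cancels: β·δ^2·421 = β·δ^4·451, giving δ^2 = 421/451 = 0.93348, so δ = 0.96617.
Now use the now-vs-future pair: 214 = β·δ·326 gives β = 214/(0.96617·326) ≈ 0.679.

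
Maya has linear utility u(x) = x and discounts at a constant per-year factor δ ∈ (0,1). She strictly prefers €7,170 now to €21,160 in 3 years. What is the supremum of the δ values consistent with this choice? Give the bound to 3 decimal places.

δ < 0.697

The preference means 7170 > δ^3·21160.
Dividing by 21160: δ^3 < 0.33885. Both sides are positive, so the cube root keeps the direction.
δ < 0.33885^(1/3) = 0.697.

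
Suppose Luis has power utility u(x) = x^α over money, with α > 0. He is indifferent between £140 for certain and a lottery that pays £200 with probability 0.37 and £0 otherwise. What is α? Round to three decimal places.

α ≈ 2.788

EU(lottery) = 0.37·200^α + 0.63·0 = 0.37·200^α.
Equating: 140^α = 0.37·200^α, i.e. 0.7000^α = 0.37.
Taking logs: α·ln(140/200) = ln(0.37), so α = -0.994252 / -0.356675 ≈ 2.788.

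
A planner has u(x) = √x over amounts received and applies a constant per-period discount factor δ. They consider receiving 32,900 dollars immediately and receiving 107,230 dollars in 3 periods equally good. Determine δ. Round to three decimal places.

The payoff in 3 periods is discounted by δ^3, so u(32900) = δ^3·u(107230) and δ^3 = u(32900)/u(107230).
Since u(x) = √x, δ^3 = √(32900/107230) = 0.55391.
So δ = 0.55391^(1/3) ≈ 0.821.

δ ≈ 0.821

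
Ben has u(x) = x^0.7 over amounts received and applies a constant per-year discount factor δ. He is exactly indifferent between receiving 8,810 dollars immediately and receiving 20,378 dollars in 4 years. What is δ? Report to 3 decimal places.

δ ≈ 0.864

Indifference means u(8810) = δ^4 · u(20378), so δ^4 = u(8810)/u(20378).
With u(x) = x^0.7: δ^4 = 8810^0.7/20378^0.7 = (8810/20378)^0.7 = 0.55599.
Taking the 4th root: δ = 0.55599^(1/4) ≈ 0.864.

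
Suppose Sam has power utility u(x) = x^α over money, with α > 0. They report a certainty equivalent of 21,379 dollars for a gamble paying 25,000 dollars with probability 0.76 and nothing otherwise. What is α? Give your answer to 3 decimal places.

α ≈ 1.754

The lottery's expected utility is 0.76·u(25000) + 0.24·u(0) = 0.76·25000^α (since u(0) = 0 for α > 0).
Equating: 21379^α = 0.76·25000^α, i.e. 0.8552^α = 0.76.
α = ln(0.76) / ln(21379/25000) = -0.274437/-0.156467 ≈ 1.754.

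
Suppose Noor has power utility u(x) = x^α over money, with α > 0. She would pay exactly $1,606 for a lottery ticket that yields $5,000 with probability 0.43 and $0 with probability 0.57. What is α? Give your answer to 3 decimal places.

α ≈ 0.743

The lottery's expected utility is 0.43·u(5000) + 0.57·u(0) = 0.43·5000^α (since u(0) = 0 for α > 0).
Equating: 1606^α = 0.43·5000^α, i.e. 0.3212^α = 0.43.
Taking logs: α·ln(1606/5000) = ln(0.43), so α = -0.843970 / -1.135691 ≈ 0.743.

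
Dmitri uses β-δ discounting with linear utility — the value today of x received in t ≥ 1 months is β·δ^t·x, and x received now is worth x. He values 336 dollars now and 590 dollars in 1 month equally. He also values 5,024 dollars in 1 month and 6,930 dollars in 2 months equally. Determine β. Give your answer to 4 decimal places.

Both payoffs in the second observation are in the future, so β drops out: δ^1·5024 = δ^2·6930 ⇒ δ = 5024/6930 = 0.72496.
The first indifference: 336 = β·δ·590, so β = 336/(δ·590) = 336/(0.72496·590) ≈ 0.7855.

β ≈ 0.7855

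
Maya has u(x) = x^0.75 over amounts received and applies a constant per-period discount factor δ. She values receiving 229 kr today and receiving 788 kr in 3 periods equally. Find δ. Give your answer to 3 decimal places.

δ ≈ 0.734

Equating discounted utilities: u(229) = δ^3·u(788) ⇒ δ^3 = u(229)/u(788).
With u(x) = x^0.75: δ^3 = 229^0.75/788^0.75 = (229/788)^0.75 = 0.39581.
So δ = 0.39581^(1/3) ≈ 0.734.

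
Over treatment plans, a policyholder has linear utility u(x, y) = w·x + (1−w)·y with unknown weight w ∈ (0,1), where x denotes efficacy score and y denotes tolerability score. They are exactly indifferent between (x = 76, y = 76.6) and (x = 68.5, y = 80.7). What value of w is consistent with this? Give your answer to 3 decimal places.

w = 0.353

Equating utilities: w·76 + (1−w)·76.6 = w·68.5 + (1−w)·80.7.
Collecting terms: w·7.5 = (1−w)·4.1.
The marginal rate of substitution is 4.1/7.5, so w = 4.1/(7.5+4.1) = 0.353.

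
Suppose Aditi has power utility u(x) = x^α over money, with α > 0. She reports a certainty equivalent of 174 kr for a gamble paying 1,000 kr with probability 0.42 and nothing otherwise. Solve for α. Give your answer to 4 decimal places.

EU(lottery) = 0.42·1000^α + 0.58·0 = 0.42·1000^α.
Indifference: 174^α = 0.42·1000^α, so (174/1000)^α = 0.42.
α = ln(0.42) / ln(174/1000) = -0.8675006/-1.7487000 ≈ 0.4961.

α ≈ 0.4961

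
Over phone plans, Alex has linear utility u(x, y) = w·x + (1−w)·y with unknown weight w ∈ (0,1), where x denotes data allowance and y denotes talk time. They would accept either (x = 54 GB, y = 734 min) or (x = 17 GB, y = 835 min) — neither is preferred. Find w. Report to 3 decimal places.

w = 0.732

Equating utilities: w·54 + (1−w)·734 = w·17 + (1−w)·835.
Collecting terms: w·37 = (1−w)·101.
Hence w = 101/(37+101) = 101/138 = 0.732.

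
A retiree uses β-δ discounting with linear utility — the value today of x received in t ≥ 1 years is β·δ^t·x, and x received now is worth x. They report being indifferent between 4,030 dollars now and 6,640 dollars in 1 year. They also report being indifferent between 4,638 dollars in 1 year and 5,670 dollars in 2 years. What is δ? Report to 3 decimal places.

Both payoffs in the second observation are in the future, so β drops out: δ^1·4638 = δ^2·5670 ⇒ δ = 4638/5670 = 0.81799.

δ ≈ 0.818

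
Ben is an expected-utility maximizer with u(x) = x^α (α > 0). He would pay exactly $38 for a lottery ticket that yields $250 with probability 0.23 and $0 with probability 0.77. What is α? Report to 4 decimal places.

α ≈ 0.7801

The lottery's expected utility is 0.23·u(250) + 0.77·u(0) = 0.23·250^α (since u(0) = 0 for α > 0).
Indifference: 38^α = 0.23·250^α, so (38/250)^α = 0.23.
Taking logs: α·ln(38/250) = ln(0.23), so α = -1.4696760 / -1.8838748 ≈ 0.7801.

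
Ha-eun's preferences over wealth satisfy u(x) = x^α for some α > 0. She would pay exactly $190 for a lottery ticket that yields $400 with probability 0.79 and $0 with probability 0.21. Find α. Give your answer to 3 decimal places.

α ≈ 0.317

Since u(0) = 0, the lottery's EU is 0.79·400^α.
Indifference: 190^α = 0.79·400^α, so (190/400)^α = 0.79.
α = ln(0.79) / ln(190/400) = -0.235722/-0.744440 ≈ 0.317.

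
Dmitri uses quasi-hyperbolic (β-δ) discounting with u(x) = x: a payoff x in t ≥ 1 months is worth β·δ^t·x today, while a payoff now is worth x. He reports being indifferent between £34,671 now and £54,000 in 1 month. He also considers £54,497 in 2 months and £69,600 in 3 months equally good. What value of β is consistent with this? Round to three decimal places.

β ≈ 0.820

Both payoffs in the second observation are in the future, so β drops out: δ^2·54497 = δ^3·69600 ⇒ δ = 54497/69600 = 0.78300.
Substituting δ into 34671 = β·δ·54000: β = 34671/(42282.155) ≈ 0.820.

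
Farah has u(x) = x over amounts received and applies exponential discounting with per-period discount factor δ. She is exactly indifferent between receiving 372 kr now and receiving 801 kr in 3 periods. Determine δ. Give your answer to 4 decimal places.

The payoff in 3 periods is discounted by δ^3, so u(372) = δ^3·u(801) and δ^3 = u(372)/u(801).
With u(x) = x: δ^3 = 372/801 = 0.46442.
Hence δ = (0.46442)^(1/3) = 0.774409.

δ ≈ 0.7744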